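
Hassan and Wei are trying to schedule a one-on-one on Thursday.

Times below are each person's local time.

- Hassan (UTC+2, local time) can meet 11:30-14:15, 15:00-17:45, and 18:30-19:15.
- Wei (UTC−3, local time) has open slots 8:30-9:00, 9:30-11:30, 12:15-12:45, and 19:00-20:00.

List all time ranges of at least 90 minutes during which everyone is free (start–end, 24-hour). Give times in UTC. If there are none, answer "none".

Hassan → UTC: 09:30–12:15, 13:00–15:45, 16:30–17:15.
Wei → UTC: 11:30–12:00, 12:30–14:30, 15:15–15:45, 22:00–23:00.
Hassan ∩ Wei: 11:30–12:00, 13:00–14:30, 15:15–15:45.
Windows ≥ 90 min: 13:00–14:30.

13:00–14:30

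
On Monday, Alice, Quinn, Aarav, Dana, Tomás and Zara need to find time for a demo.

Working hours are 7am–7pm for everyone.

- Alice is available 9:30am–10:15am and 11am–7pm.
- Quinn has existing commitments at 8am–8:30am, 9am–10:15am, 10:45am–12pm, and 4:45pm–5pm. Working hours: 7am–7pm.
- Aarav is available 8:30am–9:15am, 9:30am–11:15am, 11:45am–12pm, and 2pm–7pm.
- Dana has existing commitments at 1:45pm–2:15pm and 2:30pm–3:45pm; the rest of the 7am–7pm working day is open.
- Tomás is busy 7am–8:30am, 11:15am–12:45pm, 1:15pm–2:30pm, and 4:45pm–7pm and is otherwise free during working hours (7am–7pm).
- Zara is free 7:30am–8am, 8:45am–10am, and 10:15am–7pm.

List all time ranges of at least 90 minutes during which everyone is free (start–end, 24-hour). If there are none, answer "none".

none

Quinn free within 07:00–19:00: 07:00–08:00, 08:30–09:00, 10:15–10:45, 12:00–16:45, 17:00–19:00.
Dana free within 07:00–19:00: 07:00–13:45, 14:15–14:30, 15:45–19:00.
Tomás free within 07:00–19:00: 08:30–11:15, 12:45–13:15, 14:30–16:45.
Alice ∩ Quinn: 12:00–16:45, 17:00–19:00.
Alice ∩ Quinn ∩ Aarav: 14:00–16:45, 17:00–19:00.
Alice ∩ Quinn ∩ Aarav ∩ Dana: 14:15–14:30, 15:45–16:45, 17:00–19:00.
Alice ∩ Quinn ∩ Aarav ∩ Dana ∩ Tomás: 15:45–16:45.
Alice ∩ Quinn ∩ Aarav ∩ Dana ∩ Tomás ∩ Zara: 15:45–16:45.
Windows ≥ 90 min: (none).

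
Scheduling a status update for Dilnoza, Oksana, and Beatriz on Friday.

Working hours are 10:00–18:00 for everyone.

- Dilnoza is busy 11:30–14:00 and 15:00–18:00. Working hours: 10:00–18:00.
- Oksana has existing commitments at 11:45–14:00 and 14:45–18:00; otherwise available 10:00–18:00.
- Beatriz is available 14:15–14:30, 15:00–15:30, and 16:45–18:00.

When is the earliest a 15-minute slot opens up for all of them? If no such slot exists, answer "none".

14:15

Dilnoza free within 10:00–18:00: 10:00–11:30, 14:00–15:00.
Oksana free within 10:00–18:00: 10:00–11:45, 14:00–14:45.
Dilnoza ∩ Oksana: 10:00–11:30, 14:00–14:45.
Dilnoza ∩ Oksana ∩ Beatriz: 14:15–14:30.
Windows ≥ 15 min: 14:15–14:30.
Earliest such window starts at 14:15.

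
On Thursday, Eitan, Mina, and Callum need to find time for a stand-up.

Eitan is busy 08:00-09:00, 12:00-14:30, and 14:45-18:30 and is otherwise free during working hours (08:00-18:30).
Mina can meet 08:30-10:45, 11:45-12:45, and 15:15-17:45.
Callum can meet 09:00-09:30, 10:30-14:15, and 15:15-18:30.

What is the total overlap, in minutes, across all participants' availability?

Eitan free within 08:00–18:30: 09:00–12:00, 14:30–14:45.
Eitan ∩ Mina: 09:00–10:45, 11:45–12:00.
Eitan ∩ Mina ∩ Callum: 09:00–09:30, 10:30–10:45, 11:45–12:00.
Total common minutes: 30 + 15 + 15 = 60.

60 minutes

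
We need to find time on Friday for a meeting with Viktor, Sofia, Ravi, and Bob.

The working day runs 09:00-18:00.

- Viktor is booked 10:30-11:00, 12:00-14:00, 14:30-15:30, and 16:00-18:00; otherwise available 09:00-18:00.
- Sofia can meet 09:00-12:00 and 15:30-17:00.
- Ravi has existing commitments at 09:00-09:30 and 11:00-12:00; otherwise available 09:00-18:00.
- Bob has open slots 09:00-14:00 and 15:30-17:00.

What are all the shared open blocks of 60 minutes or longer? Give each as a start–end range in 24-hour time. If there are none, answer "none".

09:30–10:30

Viktor free within 09:00–18:00: 09:00–10:30, 11:00–12:00, 14:00–14:30, 15:30–16:00.
Ravi free within 09:00–18:00: 09:30–11:00, 12:00–18:00.
Viktor ∩ Sofia: 09:00–10:30, 11:00–12:00, 15:30–16:00.
Viktor ∩ Sofia ∩ Ravi: 09:30–10:30, 15:30–16:00.
Viktor ∩ Sofia ∩ Ravi ∩ Bob: 09:30–10:30, 15:30–16:00.
Windows ≥ 60 min: 09:30–10:30.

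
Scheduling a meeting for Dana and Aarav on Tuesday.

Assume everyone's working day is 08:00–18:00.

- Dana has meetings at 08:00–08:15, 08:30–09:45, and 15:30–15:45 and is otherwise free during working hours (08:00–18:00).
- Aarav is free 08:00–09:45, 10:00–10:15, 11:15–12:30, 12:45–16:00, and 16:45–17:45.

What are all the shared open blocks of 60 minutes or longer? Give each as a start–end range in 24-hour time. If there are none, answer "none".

11:15–12:30, 12:45–15:30, 16:45–17:45

Dana free within 08:00–18:00: 08:15–08:30, 09:45–15:30, 15:45–18:00.
Dana ∩ Aarav: 08:15–08:30, 10:00–10:15, 11:15–12:30, 12:45–15:30, 15:45–16:00, 16:45–17:45.
Windows ≥ 60 min: 11:15–12:30, 12:45–15:30, 16:45–17:45.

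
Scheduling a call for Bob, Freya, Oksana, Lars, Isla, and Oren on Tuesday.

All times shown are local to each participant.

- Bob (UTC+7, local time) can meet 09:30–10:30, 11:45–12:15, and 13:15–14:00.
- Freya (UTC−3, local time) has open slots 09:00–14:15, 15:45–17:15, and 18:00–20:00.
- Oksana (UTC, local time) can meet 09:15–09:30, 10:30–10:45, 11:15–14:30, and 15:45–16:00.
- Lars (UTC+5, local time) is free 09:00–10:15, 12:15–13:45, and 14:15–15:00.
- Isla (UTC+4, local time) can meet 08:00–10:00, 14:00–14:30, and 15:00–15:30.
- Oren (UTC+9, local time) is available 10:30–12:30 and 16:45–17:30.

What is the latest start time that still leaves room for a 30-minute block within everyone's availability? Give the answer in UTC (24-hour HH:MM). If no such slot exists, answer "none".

Bob → UTC: 02:30–03:30, 04:45–05:15, 06:15–07:00.
Freya → UTC: 12:00–17:15, 18:45–20:15, 21:00–23:00.
Oksana → UTC: 09:15–09:30, 10:30–10:45, 11:15–14:30, 15:45–16:00.
Lars → UTC: 04:00–05:15, 07:15–08:45, 09:15–10:00.
Isla → UTC: 04:00–06:00, 10:00–10:30, 11:00–11:30.
Oren → UTC: 01:30–03:30, 07:45–08:30.
Bob ∩ Freya: (none).
Bob ∩ Freya ∩ Oksana: (none).
Bob ∩ Freya ∩ Oksana ∩ Lars: (none).
Bob ∩ Freya ∩ Oksana ∩ Lars ∩ Isla: (none).
Bob ∩ Freya ∩ Oksana ∩ Lars ∩ Isla ∩ Oren: (none).
Windows ≥ 30 min: (none).

none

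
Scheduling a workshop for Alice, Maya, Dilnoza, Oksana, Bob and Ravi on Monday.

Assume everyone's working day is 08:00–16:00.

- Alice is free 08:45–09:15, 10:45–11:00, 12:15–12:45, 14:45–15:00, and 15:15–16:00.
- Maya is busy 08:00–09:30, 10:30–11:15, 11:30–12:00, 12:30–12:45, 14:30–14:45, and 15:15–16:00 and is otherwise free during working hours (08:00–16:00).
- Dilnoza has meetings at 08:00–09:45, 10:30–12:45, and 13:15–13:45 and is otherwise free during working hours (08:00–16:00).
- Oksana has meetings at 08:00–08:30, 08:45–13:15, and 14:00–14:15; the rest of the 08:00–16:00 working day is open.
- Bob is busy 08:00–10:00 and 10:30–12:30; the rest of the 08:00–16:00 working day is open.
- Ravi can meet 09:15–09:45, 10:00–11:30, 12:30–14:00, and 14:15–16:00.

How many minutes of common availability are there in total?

Maya free within 08:00–16:00: 09:30–10:30, 11:15–11:30, 12:00–12:30, 12:45–14:30, 14:45–15:15.
Dilnoza free within 08:00–16:00: 09:45–10:30, 12:45–13:15, 13:45–16:00.
Oksana free within 08:00–16:00: 08:30–08:45, 13:15–14:00, 14:15–16:00.
Bob free within 08:00–16:00: 10:00–10:30, 12:30–16:00.
Alice ∩ Maya: 12:15–12:30, 14:45–15:00.
Alice ∩ Maya ∩ Dilnoza: 14:45–15:00.
Alice ∩ Maya ∩ Dilnoza ∩ Oksana: 14:45–15:00.
Alice ∩ Maya ∩ Dilnoza ∩ Oksana ∩ Bob: 14:45–15:00.
Alice ∩ Maya ∩ Dilnoza ∩ Oksana ∩ Bob ∩ Ravi: 14:45–15:00.
Total common minutes: 15.

15 minutes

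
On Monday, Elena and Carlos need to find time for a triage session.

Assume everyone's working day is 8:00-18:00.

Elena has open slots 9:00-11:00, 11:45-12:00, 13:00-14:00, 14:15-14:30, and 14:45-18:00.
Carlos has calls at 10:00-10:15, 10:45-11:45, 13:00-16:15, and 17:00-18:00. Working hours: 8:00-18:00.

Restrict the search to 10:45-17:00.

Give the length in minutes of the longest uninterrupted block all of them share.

Carlos free within 08:00–18:00: 08:00–10:00, 10:15–10:45, 11:45–13:00, 16:15–17:00.
Elena ∩ Carlos: 09:00–10:00, 10:15–10:45, 11:45–12:00, 16:15–17:00.
Restricted to 10:45–17:00: 11:45–12:00, 16:15–17:00.
Common window lengths: 15, 45 min; longest is 45.

45 minutes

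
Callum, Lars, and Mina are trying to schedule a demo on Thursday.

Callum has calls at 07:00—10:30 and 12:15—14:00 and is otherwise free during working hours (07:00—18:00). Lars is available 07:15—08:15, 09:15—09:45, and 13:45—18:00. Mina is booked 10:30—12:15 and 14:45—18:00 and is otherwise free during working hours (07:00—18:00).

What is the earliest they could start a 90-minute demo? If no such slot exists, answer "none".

none

Callum free within 07:00–18:00: 10:30–12:15, 14:00–18:00.
Mina free within 07:00–18:00: 07:00–10:30, 12:15–14:45.
Callum ∩ Lars: 14:00–18:00.
Callum ∩ Lars ∩ Mina: 14:00–14:45.
Windows ≥ 90 min: (none).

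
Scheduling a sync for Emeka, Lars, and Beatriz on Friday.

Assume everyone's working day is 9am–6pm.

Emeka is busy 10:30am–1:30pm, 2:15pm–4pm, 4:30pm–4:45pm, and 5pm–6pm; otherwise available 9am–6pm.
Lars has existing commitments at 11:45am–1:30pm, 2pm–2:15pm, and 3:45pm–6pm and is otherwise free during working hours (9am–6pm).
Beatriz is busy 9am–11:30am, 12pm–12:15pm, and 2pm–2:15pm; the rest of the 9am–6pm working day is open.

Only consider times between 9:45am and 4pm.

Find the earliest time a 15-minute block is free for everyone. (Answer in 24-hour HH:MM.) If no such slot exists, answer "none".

Emeka free within 09:00–18:00: 09:00–10:30, 13:30–14:15, 16:00–16:30, 16:45–17:00.
Lars free within 09:00–18:00: 09:00–11:45, 13:30–14:00, 14:15–15:45.
Beatriz free within 09:00–18:00: 11:30–12:00, 12:15–14:00, 14:15–18:00.
Emeka ∩ Lars: 09:00–10:30, 13:30–14:00.
Emeka ∩ Lars ∩ Beatriz: 13:30–14:00.
Restricted to 09:45–16:00: 13:30–14:00.
Windows ≥ 15 min: 13:30–14:00.
Earliest such window starts at 13:30.

13:30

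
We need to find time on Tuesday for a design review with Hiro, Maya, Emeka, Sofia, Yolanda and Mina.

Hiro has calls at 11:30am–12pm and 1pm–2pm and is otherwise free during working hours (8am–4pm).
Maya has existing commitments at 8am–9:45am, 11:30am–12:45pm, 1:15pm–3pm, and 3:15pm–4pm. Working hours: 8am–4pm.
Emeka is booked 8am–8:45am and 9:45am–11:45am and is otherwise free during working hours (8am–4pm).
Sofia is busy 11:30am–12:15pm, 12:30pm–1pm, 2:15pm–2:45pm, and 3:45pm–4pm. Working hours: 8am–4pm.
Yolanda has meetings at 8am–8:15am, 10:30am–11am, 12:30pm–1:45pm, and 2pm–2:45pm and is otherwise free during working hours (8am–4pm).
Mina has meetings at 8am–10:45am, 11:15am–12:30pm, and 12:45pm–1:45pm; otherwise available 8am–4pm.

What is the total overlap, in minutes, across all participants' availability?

15 minutes

Hiro free within 08:00–16:00: 08:00–11:30, 12:00–13:00, 14:00–16:00.
Maya free within 08:00–16:00: 09:45–11:30, 12:45–13:15, 15:00–15:15.
Emeka free within 08:00–16:00: 08:45–09:45, 11:45–16:00.
Sofia free within 08:00–16:00: 08:00–11:30, 12:15–12:30, 13:00–14:15, 14:45–15:45.
Yolanda free within 08:00–16:00: 08:15–10:30, 11:00–12:30, 13:45–14:00, 14:45–16:00.
Mina free within 08:00–16:00: 10:45–11:15, 12:30–12:45, 13:45–16:00.
Hiro ∩ Maya: 09:45–11:30, 12:45–13:00, 15:00–15:15.
Hiro ∩ Maya ∩ Emeka: 12:45–13:00, 15:00–15:15.
Hiro ∩ Maya ∩ Emeka ∩ Sofia: 15:00–15:15.
Hiro ∩ Maya ∩ Emeka ∩ Sofia ∩ Yolanda: 15:00–15:15.
Hiro ∩ Maya ∩ Emeka ∩ Sofia ∩ Yolanda ∩ Mina: 15:00–15:15.
Total common minutes: 15.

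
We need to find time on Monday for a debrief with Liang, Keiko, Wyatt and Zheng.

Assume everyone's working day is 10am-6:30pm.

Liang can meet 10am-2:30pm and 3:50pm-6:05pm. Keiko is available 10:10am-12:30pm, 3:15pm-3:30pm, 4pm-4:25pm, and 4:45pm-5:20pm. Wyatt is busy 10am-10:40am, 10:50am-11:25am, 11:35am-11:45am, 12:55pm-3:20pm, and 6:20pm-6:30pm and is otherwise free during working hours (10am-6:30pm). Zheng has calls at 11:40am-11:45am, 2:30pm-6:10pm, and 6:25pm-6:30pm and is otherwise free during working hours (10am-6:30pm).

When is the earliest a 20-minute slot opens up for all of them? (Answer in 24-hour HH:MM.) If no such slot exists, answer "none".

Wyatt free within 10:00–18:30: 10:40–10:50, 11:25–11:35, 11:45–12:55, 15:20–18:20.
Zheng free within 10:00–18:30: 10:00–11:40, 11:45–14:30, 18:10–18:25.
Liang ∩ Keiko: 10:10–12:30, 16:00–16:25, 16:45–17:20.
Liang ∩ Keiko ∩ Wyatt: 10:40–10:50, 11:25–11:35, 11:45–12:30, 16:00–16:25, 16:45–17:20.
Liang ∩ Keiko ∩ Wyatt ∩ Zheng: 10:40–10:50, 11:25–11:35, 11:45–12:30.
Windows ≥ 20 min: 11:45–12:30.
Earliest such window starts at 11:45.

11:45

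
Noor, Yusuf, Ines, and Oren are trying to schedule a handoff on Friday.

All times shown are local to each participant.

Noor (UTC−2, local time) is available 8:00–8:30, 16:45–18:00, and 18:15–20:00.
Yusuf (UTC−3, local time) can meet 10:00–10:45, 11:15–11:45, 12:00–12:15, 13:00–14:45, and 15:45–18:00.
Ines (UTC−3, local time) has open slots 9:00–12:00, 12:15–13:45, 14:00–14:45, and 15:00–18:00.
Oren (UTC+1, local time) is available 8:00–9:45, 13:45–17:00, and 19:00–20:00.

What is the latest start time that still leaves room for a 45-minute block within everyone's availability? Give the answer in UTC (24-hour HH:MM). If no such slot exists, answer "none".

Noor → UTC: 10:00–10:30, 18:45–20:00, 20:15–22:00.
Yusuf → UTC: 13:00–13:45, 14:15–14:45, 15:00–15:15, 16:00–17:45, 18:45–21:00.
Ines → UTC: 12:00–15:00, 15:15–16:45, 17:00–17:45, 18:00–21:00.
Oren → UTC: 07:00–08:45, 12:45–16:00, 18:00–19:00.
Noor ∩ Yusuf: 18:45–20:00, 20:15–21:00.
Noor ∩ Yusuf ∩ Ines: 18:45–20:00, 20:15–21:00.
Noor ∩ Yusuf ∩ Ines ∩ Oren: 18:45–19:00.
Windows ≥ 45 min: (none).

none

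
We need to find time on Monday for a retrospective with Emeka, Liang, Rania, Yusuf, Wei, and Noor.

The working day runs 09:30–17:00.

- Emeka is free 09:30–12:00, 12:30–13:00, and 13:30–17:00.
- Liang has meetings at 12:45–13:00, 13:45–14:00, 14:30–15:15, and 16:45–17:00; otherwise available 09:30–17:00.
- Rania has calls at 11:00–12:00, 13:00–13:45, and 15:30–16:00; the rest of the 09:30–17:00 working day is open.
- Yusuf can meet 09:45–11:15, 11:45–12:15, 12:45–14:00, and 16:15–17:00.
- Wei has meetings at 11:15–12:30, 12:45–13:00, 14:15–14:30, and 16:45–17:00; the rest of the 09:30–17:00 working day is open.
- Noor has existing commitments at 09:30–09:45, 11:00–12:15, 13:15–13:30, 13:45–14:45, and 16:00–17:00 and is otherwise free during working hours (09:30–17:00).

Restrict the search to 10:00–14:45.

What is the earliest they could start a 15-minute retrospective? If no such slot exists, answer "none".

Liang free within 09:30–17:00: 09:30–12:45, 13:00–13:45, 14:00–14:30, 15:15–16:45.
Rania free within 09:30–17:00: 09:30–11:00, 12:00–13:00, 13:45–15:30, 16:00–17:00.
Wei free within 09:30–17:00: 09:30–11:15, 12:30–12:45, 13:00–14:15, 14:30–16:45.
Noor free within 09:30–17:00: 09:45–11:00, 12:15–13:15, 13:30–13:45, 14:45–16:00.
Emeka ∩ Liang: 09:30–12:00, 12:30–12:45, 13:30–13:45, 14:00–14:30, 15:15–16:45.
Emeka ∩ Liang ∩ Rania: 09:30–11:00, 12:30–12:45, 14:00–14:30, 15:15–15:30, 16:00–16:45.
Emeka ∩ Liang ∩ Rania ∩ Yusuf: 09:45–11:00, 16:15–16:45.
Emeka ∩ Liang ∩ Rania ∩ Yusuf ∩ Wei: 09:45–11:00, 16:15–16:45.
Emeka ∩ Liang ∩ Rania ∩ Yusuf ∩ Wei ∩ Noor: 09:45–11:00.
Restricted to 10:00–14:45: 10:00–11:00.
Windows ≥ 15 min: 10:00–11:00.
Earliest such window starts at 10:00.

10:00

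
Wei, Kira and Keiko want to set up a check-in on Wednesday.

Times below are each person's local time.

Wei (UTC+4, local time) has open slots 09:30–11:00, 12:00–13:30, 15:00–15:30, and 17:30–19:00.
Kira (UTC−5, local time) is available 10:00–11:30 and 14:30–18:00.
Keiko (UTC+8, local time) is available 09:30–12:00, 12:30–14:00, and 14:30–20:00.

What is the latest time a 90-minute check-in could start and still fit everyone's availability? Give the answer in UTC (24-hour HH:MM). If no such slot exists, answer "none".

none

Wei → UTC: 05:30–07:00, 08:00–09:30, 11:00–11:30, 13:30–15:00.
Kira → UTC: 15:00–16:30, 19:30–23:00.
Keiko → UTC: 01:30–04:00, 04:30–06:00, 06:30–12:00.
Wei ∩ Kira: (none).
Wei ∩ Kira ∩ Keiko: (none).
Windows ≥ 90 min: (none).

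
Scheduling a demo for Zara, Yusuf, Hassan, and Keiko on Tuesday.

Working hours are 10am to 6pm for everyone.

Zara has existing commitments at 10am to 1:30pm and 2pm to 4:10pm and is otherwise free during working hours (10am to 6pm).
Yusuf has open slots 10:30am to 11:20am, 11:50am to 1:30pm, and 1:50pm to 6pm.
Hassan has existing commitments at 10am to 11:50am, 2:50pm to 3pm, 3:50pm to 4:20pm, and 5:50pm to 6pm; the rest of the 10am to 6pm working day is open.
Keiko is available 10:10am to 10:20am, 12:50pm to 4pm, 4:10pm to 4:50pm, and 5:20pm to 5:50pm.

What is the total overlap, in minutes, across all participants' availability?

70 minutes

Zara free within 10:00–18:00: 13:30–14:00, 16:10–18:00.
Hassan free within 10:00–18:00: 11:50–14:50, 15:00–15:50, 16:20–17:50.
Zara ∩ Yusuf: 13:50–14:00, 16:10–18:00.
Zara ∩ Yusuf ∩ Hassan: 13:50–14:00, 16:20–17:50.
Zara ∩ Yusuf ∩ Hassan ∩ Keiko: 13:50–14:00, 16:20–16:50, 17:20–17:50.
Total common minutes: 10 + 30 + 30 = 70.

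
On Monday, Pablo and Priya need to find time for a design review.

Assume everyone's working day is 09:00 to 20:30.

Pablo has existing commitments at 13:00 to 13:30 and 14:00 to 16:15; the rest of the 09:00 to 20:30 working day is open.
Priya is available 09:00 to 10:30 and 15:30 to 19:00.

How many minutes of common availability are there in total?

Pablo free within 09:00–20:30: 09:00–13:00, 13:30–14:00, 16:15–20:30.
Pablo ∩ Priya: 09:00–10:30, 16:15–19:00.
Total common minutes: 90 + 165 = 255.

255 minutes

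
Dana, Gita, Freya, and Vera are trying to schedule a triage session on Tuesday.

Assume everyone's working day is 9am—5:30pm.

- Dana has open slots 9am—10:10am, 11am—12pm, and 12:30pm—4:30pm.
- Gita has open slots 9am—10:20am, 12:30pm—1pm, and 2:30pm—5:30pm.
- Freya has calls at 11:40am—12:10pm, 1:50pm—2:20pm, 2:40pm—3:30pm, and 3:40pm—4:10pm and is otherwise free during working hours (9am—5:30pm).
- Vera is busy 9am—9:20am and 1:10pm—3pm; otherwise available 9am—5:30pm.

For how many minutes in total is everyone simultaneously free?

110 minutes

Freya free within 09:00–17:30: 09:00–11:40, 12:10–13:50, 14:20–14:40, 15:30–15:40, 16:10–17:30.
Vera free within 09:00–17:30: 09:20–13:10, 15:00–17:30.
Dana ∩ Gita: 09:00–10:10, 12:30–13:00, 14:30–16:30.
Dana ∩ Gita ∩ Freya: 09:00–10:10, 12:30–13:00, 14:30–14:40, 15:30–15:40, 16:10–16:30.
Dana ∩ Gita ∩ Freya ∩ Vera: 09:20–10:10, 12:30–13:00, 15:30–15:40, 16:10–16:30.
Total common minutes: 50 + 30 + 10 + 20 = 110.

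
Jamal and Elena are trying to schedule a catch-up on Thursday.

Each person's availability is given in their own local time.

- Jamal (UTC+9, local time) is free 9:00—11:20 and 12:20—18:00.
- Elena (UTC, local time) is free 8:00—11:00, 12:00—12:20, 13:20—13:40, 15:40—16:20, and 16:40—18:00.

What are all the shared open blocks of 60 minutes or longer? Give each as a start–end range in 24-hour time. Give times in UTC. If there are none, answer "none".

Jamal → UTC: 00:00–02:20, 03:20–09:00.
Elena → UTC: 08:00–11:00, 12:00–12:20, 13:20–13:40, 15:40–16:20, 16:40–18:00.
Jamal ∩ Elena: 08:00–09:00.
Windows ≥ 60 min: 08:00–09:00.

08:00–09:00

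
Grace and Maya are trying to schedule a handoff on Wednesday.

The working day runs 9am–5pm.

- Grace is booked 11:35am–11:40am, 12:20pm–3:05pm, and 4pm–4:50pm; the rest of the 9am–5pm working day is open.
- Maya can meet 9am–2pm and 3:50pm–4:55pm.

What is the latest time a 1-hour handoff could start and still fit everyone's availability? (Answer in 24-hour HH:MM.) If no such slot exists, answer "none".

Grace free within 09:00–17:00: 09:00–11:35, 11:40–12:20, 15:05–16:00, 16:50–17:00.
Grace ∩ Maya: 09:00–11:35, 11:40–12:20, 15:50–16:00, 16:50–16:55.
Windows ≥ 60 min: 09:00–11:35.
Latest start in the last window 09:00–11:35 is 11:35 − 60 min = 10:35.

10:35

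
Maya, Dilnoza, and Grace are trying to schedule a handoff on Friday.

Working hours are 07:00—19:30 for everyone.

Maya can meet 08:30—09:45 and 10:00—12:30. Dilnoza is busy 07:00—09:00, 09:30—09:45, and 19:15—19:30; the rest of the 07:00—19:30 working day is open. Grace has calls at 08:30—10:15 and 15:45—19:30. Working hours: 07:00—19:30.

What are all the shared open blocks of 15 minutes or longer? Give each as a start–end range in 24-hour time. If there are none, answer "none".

10:15–12:30

Dilnoza free within 07:00–19:30: 09:00–09:30, 09:45–19:15.
Grace free within 07:00–19:30: 07:00–08:30, 10:15–15:45.
Maya ∩ Dilnoza: 09:00–09:30, 10:00–12:30.
Maya ∩ Dilnoza ∩ Grace: 10:15–12:30.
Windows ≥ 15 min: 10:15–12:30.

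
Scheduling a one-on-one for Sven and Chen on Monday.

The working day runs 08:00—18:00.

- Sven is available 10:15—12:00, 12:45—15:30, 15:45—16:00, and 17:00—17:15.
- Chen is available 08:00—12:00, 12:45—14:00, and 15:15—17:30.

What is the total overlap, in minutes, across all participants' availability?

225 minutes

Sven ∩ Chen: 10:15–12:00, 12:45–14:00, 15:15–15:30, 15:45–16:00, 17:00–17:15.
Total common minutes: 105 + 75 + 15 + 15 + 15 = 225.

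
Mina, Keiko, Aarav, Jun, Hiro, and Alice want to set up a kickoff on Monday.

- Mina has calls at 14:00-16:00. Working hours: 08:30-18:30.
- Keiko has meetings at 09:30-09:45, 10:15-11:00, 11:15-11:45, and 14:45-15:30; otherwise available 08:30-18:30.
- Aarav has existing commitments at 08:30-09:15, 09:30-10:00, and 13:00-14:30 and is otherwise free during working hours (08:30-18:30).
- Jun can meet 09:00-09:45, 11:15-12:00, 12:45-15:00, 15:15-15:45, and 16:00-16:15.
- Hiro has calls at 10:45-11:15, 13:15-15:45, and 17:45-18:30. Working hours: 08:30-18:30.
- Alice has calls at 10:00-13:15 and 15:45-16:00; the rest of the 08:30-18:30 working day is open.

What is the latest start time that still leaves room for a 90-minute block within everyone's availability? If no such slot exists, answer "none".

Mina free within 08:30–18:30: 08:30–14:00, 16:00–18:30.
Keiko free within 08:30–18:30: 08:30–09:30, 09:45–10:15, 11:00–11:15, 11:45–14:45, 15:30–18:30.
Aarav free within 08:30–18:30: 09:15–09:30, 10:00–13:00, 14:30–18:30.
Hiro free within 08:30–18:30: 08:30–10:45, 11:15–13:15, 15:45–17:45.
Alice free within 08:30–18:30: 08:30–10:00, 13:15–15:45, 16:00–18:30.
Mina ∩ Keiko: 08:30–09:30, 09:45–10:15, 11:00–11:15, 11:45–14:00, 16:00–18:30.
Mina ∩ Keiko ∩ Aarav: 09:15–09:30, 10:00–10:15, 11:00–11:15, 11:45–13:00, 16:00–18:30.
Mina ∩ Keiko ∩ Aarav ∩ Jun: 09:15–09:30, 11:45–12:00, 12:45–13:00, 16:00–16:15.
Mina ∩ Keiko ∩ Aarav ∩ Jun ∩ Hiro: 09:15–09:30, 11:45–12:00, 12:45–13:00, 16:00–16:15.
Mina ∩ Keiko ∩ Aarav ∩ Jun ∩ Hiro ∩ Alice: 09:15–09:30, 16:00–16:15.
Windows ≥ 90 min: (none).

none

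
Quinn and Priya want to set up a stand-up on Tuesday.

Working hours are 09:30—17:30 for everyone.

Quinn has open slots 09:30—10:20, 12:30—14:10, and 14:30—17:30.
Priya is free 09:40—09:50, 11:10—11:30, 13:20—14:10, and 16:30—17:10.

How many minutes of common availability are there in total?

Quinn ∩ Priya: 09:40–09:50, 13:20–14:10, 16:30–17:10.
Total common minutes: 10 + 50 + 40 = 100.

100 minutes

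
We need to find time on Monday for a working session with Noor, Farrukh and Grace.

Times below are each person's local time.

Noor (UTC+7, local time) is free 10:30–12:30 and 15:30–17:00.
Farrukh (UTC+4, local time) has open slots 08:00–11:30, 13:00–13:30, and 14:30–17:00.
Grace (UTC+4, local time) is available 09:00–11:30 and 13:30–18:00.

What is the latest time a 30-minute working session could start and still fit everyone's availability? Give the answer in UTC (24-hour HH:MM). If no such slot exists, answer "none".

Noor → UTC: 03:30–05:30, 08:30–10:00.
Farrukh → UTC: 04:00–07:30, 09:00–09:30, 10:30–13:00.
Grace → UTC: 05:00–07:30, 09:30–14:00.
Noor ∩ Farrukh: 04:00–05:30, 09:00–09:30.
Noor ∩ Farrukh ∩ Grace: 05:00–05:30.
Windows ≥ 30 min: 05:00–05:30.
Latest start in the last window 05:00–05:30 is 05:30 − 30 min = 05:00.

05:00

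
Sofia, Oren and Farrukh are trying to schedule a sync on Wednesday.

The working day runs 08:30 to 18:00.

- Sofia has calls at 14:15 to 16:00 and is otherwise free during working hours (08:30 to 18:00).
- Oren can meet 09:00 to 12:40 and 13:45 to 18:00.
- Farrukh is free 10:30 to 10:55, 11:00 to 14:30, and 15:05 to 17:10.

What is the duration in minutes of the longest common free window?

100 minutes

Sofia free within 08:30–18:00: 08:30–14:15, 16:00–18:00.
Sofia ∩ Oren: 09:00–12:40, 13:45–14:15, 16:00–18:00.
Sofia ∩ Oren ∩ Farrukh: 10:30–10:55, 11:00–12:40, 13:45–14:15, 16:00–17:10.
Common window lengths: 25, 100, 30, 70 min; longest is 100.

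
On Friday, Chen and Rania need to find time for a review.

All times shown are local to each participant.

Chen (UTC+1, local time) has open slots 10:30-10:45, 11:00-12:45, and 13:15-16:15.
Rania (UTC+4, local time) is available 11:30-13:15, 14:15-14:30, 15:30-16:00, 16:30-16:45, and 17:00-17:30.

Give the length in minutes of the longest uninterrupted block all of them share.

30 minutes

Chen → UTC: 09:30–09:45, 10:00–11:45, 12:15–15:15.
Rania → UTC: 07:30–09:15, 10:15–10:30, 11:30–12:00, 12:30–12:45, 13:00–13:30.
Chen ∩ Rania: 10:15–10:30, 11:30–11:45, 12:30–12:45, 13:00–13:30.
Common window lengths: 15, 15, 15, 30 min; longest is 30.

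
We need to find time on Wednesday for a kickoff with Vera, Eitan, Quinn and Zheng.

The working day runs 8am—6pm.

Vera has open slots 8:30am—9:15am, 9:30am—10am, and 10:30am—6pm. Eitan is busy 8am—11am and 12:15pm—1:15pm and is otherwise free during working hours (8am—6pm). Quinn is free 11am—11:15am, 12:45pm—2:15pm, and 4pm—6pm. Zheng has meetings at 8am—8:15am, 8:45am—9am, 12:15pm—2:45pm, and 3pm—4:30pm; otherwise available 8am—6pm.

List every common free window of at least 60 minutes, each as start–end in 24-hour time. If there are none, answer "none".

16:30–18:00

Eitan free within 08:00–18:00: 11:00–12:15, 13:15–18:00.
Zheng free within 08:00–18:00: 08:15–08:45, 09:00–12:15, 14:45–15:00, 16:30–18:00.
Vera ∩ Eitan: 11:00–12:15, 13:15–18:00.
Vera ∩ Eitan ∩ Quinn: 11:00–11:15, 13:15–14:15, 16:00–18:00.
Vera ∩ Eitan ∩ Quinn ∩ Zheng: 11:00–11:15, 16:30–18:00.
Windows ≥ 60 min: 16:30–18:00.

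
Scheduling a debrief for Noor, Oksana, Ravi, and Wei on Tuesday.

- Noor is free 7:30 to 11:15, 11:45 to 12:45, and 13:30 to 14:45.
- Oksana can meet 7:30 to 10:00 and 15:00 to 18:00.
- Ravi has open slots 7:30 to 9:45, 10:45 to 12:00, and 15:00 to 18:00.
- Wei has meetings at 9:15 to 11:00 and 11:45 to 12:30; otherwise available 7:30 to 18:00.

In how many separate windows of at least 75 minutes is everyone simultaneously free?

1

Wei free within 07:30–18:00: 07:30–09:15, 11:00–11:45, 12:30–18:00.
Noor ∩ Oksana: 07:30–10:00.
Noor ∩ Oksana ∩ Ravi: 07:30–09:45.
Noor ∩ Oksana ∩ Ravi ∩ Wei: 07:30–09:15.
Windows ≥ 75 min: 07:30–09:15.
That's 1 window.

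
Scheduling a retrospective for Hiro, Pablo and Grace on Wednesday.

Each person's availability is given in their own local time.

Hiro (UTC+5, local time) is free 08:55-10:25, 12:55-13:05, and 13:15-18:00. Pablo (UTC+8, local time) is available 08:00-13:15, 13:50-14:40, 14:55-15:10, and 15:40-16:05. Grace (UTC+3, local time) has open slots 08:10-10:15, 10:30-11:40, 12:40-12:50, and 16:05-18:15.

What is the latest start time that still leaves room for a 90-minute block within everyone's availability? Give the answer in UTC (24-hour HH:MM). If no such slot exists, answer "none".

none

Hiro → UTC: 03:55–05:25, 07:55–08:05, 08:15–13:00.
Pablo → UTC: 00:00–05:15, 05:50–06:40, 06:55–07:10, 07:40–08:05.
Grace → UTC: 05:10–07:15, 07:30–08:40, 09:40–09:50, 13:05–15:15.
Hiro ∩ Pablo: 03:55–05:15, 07:55–08:05.
Hiro ∩ Pablo ∩ Grace: 05:10–05:15, 07:55–08:05.
Windows ≥ 90 min: (none).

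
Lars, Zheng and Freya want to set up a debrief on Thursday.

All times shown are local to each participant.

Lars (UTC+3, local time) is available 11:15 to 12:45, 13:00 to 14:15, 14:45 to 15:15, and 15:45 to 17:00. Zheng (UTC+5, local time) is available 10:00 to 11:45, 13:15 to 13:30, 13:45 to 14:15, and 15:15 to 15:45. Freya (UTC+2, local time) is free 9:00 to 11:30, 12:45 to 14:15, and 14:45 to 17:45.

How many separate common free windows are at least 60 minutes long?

Lars → UTC: 08:15–09:45, 10:00–11:15, 11:45–12:15, 12:45–14:00.
Zheng → UTC: 05:00–06:45, 08:15–08:30, 08:45–09:15, 10:15–10:45.
Freya → UTC: 07:00–09:30, 10:45–12:15, 12:45–15:45.
Lars ∩ Zheng: 08:15–08:30, 08:45–09:15, 10:15–10:45.
Lars ∩ Zheng ∩ Freya: 08:15–08:30, 08:45–09:15.
Windows ≥ 60 min: (none).
That's 0 windows.

0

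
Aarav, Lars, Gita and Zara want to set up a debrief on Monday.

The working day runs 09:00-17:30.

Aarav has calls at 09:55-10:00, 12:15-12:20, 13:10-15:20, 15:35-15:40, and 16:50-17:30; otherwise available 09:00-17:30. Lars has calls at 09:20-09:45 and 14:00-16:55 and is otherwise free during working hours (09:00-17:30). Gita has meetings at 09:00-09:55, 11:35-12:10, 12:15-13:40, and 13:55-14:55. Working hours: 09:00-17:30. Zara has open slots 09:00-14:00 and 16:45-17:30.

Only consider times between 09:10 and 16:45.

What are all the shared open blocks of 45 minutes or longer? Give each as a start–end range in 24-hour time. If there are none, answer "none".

10:00–11:35

Aarav free within 09:00–17:30: 09:00–09:55, 10:00–12:15, 12:20–13:10, 15:20–15:35, 15:40–16:50.
Lars free within 09:00–17:30: 09:00–09:20, 09:45–14:00, 16:55–17:30.
Gita free within 09:00–17:30: 09:55–11:35, 12:10–12:15, 13:40–13:55, 14:55–17:30.
Aarav ∩ Lars: 09:00–09:20, 09:45–09:55, 10:00–12:15, 12:20–13:10.
Aarav ∩ Lars ∩ Gita: 10:00–11:35, 12:10–12:15.
Aarav ∩ Lars ∩ Gita ∩ Zara: 10:00–11:35, 12:10–12:15.
Restricted to 09:10–16:45: 10:00–11:35, 12:10–12:15.
Windows ≥ 45 min: 10:00–11:35.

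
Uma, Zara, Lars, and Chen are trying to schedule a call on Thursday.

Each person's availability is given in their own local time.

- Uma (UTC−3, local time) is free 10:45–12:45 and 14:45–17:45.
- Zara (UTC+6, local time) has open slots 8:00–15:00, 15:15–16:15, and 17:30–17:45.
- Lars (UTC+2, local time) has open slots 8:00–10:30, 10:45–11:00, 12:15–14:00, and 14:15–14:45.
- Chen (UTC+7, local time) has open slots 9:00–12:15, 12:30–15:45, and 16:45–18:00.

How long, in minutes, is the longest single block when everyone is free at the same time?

0 minutes

Uma → UTC: 13:45–15:45, 17:45–20:45.
Zara → UTC: 02:00–09:00, 09:15–10:15, 11:30–11:45.
Lars → UTC: 06:00–08:30, 08:45–09:00, 10:15–12:00, 12:15–12:45.
Chen → UTC: 02:00–05:15, 05:30–08:45, 09:45–11:00.
Uma ∩ Zara: (none).
Uma ∩ Zara ∩ Lars: (none).
Uma ∩ Zara ∩ Lars ∩ Chen: (none).
No common window.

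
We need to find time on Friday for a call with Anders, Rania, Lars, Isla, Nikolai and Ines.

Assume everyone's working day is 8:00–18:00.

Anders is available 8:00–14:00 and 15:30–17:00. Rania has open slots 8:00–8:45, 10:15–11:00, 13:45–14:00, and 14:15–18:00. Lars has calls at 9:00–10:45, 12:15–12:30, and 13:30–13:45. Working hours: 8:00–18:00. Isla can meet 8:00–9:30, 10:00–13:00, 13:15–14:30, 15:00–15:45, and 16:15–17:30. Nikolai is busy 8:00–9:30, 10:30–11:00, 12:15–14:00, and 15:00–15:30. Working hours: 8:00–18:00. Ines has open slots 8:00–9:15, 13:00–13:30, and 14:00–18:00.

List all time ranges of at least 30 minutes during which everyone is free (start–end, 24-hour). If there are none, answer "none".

16:15–17:00

Lars free within 08:00–18:00: 08:00–09:00, 10:45–12:15, 12:30–13:30, 13:45–18:00.
Nikolai free within 08:00–18:00: 09:30–10:30, 11:00–12:15, 14:00–15:00, 15:30–18:00.
Anders ∩ Rania: 08:00–08:45, 10:15–11:00, 13:45–14:00, 15:30–17:00.
Anders ∩ Rania ∩ Lars: 08:00–08:45, 10:45–11:00, 13:45–14:00, 15:30–17:00.
Anders ∩ Rania ∩ Lars ∩ Isla: 08:00–08:45, 10:45–11:00, 13:45–14:00, 15:30–15:45, 16:15–17:00.
Anders ∩ Rania ∩ Lars ∩ Isla ∩ Nikolai: 15:30–15:45, 16:15–17:00.
Anders ∩ Rania ∩ Lars ∩ Isla ∩ Nikolai ∩ Ines: 15:30–15:45, 16:15–17:00.
Windows ≥ 30 min: 16:15–17:00.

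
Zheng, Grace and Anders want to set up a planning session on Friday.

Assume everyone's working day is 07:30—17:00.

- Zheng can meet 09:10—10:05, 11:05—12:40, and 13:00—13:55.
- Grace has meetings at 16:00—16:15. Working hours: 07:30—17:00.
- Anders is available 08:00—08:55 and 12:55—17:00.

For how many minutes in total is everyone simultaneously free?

Grace free within 07:30–17:00: 07:30–16:00, 16:15–17:00.
Zheng ∩ Grace: 09:10–10:05, 11:05–12:40, 13:00–13:55.
Zheng ∩ Grace ∩ Anders: 13:00–13:55.
Total common minutes: 55.

55 minutes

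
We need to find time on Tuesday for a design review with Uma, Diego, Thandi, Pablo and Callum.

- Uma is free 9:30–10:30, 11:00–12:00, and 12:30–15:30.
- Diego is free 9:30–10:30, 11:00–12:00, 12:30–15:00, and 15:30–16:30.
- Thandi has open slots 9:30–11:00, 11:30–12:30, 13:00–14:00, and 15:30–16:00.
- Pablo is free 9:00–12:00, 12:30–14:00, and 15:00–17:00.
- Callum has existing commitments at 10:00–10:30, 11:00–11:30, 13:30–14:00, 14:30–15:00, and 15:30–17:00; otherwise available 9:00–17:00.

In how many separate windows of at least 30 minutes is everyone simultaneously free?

3

Callum free within 09:00–17:00: 09:00–10:00, 10:30–11:00, 11:30–13:30, 14:00–14:30, 15:00–15:30.
Uma ∩ Diego: 09:30–10:30, 11:00–12:00, 12:30–15:00.
Uma ∩ Diego ∩ Thandi: 09:30–10:30, 11:30–12:00, 13:00–14:00.
Uma ∩ Diego ∩ Thandi ∩ Pablo: 09:30–10:30, 11:30–12:00, 13:00–14:00.
Uma ∩ Diego ∩ Thandi ∩ Pablo ∩ Callum: 09:30–10:00, 11:30–12:00, 13:00–13:30.
Windows ≥ 30 min: 09:30–10:00, 11:30–12:00, 13:00–13:30.
That's 3 windows.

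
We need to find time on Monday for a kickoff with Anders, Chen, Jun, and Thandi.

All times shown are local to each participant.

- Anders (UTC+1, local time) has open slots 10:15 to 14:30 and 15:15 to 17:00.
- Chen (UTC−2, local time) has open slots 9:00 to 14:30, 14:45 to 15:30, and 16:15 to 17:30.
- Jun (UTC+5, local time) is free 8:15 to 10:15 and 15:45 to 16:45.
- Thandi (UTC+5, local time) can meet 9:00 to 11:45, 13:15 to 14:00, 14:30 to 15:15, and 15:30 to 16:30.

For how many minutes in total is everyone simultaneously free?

Anders → UTC: 09:15–13:30, 14:15–16:00.
Chen → UTC: 11:00–16:30, 16:45–17:30, 18:15–19:30.
Jun → UTC: 03:15–05:15, 10:45–11:45.
Thandi → UTC: 04:00–06:45, 08:15–09:00, 09:30–10:15, 10:30–11:30.
Anders ∩ Chen: 11:00–13:30, 14:15–16:00.
Anders ∩ Chen ∩ Jun: 11:00–11:45.
Anders ∩ Chen ∩ Jun ∩ Thandi: 11:00–11:30.
Total common minutes: 30.

30 minutes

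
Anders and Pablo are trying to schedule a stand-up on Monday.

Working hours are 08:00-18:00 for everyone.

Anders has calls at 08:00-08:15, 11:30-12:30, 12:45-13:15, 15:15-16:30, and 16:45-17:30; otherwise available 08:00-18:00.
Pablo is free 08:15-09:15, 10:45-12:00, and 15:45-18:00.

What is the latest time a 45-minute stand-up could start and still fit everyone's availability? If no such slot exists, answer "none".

Anders free within 08:00–18:00: 08:15–11:30, 12:30–12:45, 13:15–15:15, 16:30–16:45, 17:30–18:00.
Anders ∩ Pablo: 08:15–09:15, 10:45–11:30, 16:30–16:45, 17:30–18:00.
Windows ≥ 45 min: 08:15–09:15, 10:45–11:30.
Latest start in the last window 10:45–11:30 is 11:30 − 45 min = 10:45.

10:45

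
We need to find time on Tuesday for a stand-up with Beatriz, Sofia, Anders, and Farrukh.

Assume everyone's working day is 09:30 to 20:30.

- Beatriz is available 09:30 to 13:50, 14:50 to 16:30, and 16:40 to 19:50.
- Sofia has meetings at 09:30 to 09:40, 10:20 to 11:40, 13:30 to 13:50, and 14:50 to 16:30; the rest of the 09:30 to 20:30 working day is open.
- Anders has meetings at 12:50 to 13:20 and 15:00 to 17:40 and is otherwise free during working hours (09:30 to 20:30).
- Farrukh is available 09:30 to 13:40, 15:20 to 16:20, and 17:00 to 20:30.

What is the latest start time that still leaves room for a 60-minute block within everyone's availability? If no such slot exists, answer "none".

Sofia free within 09:30–20:30: 09:40–10:20, 11:40–13:30, 13:50–14:50, 16:30–20:30.
Anders free within 09:30–20:30: 09:30–12:50, 13:20–15:00, 17:40–20:30.
Beatriz ∩ Sofia: 09:40–10:20, 11:40–13:30, 16:40–19:50.
Beatriz ∩ Sofia ∩ Anders: 09:40–10:20, 11:40–12:50, 13:20–13:30, 17:40–19:50.
Beatriz ∩ Sofia ∩ Anders ∩ Farrukh: 09:40–10:20, 11:40–12:50, 13:20–13:30, 17:40–19:50.
Windows ≥ 60 min: 11:40–12:50, 17:40–19:50.
Latest start in the last window 17:40–19:50 is 19:50 − 60 min = 18:50.

18:50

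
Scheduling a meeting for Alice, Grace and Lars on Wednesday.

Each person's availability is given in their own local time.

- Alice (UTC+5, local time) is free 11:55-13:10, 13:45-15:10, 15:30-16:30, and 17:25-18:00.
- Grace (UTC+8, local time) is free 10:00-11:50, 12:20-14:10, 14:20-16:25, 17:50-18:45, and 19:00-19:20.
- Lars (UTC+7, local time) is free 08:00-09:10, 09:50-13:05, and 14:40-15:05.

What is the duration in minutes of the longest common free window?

Alice → UTC: 06:55–08:10, 08:45–10:10, 10:30–11:30, 12:25–13:00.
Grace → UTC: 02:00–03:50, 04:20–06:10, 06:20–08:25, 09:50–10:45, 11:00–11:20.
Lars → UTC: 01:00–02:10, 02:50–06:05, 07:40–08:05.
Alice ∩ Grace: 06:55–08:10, 09:50–10:10, 10:30–10:45, 11:00–11:20.
Alice ∩ Grace ∩ Lars: 07:40–08:05.
Single common window of 25 minutes.

25 minutes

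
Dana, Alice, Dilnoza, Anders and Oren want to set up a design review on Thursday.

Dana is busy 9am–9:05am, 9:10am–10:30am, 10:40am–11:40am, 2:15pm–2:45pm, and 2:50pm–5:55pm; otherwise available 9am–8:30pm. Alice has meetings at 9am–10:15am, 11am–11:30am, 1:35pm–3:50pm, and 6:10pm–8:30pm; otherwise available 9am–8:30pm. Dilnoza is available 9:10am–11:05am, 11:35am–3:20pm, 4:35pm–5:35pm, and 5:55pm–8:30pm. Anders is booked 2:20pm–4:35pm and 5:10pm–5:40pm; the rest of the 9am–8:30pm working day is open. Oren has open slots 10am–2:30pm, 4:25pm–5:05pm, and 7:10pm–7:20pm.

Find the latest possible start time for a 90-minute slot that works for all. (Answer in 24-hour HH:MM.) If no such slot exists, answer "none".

12:05

Dana free within 09:00–20:30: 09:05–09:10, 10:30–10:40, 11:40–14:15, 14:45–14:50, 17:55–20:30.
Alice free within 09:00–20:30: 10:15–11:00, 11:30–13:35, 15:50–18:10.
Anders free within 09:00–20:30: 09:00–14:20, 16:35–17:10, 17:40–20:30.
Dana ∩ Alice: 10:30–10:40, 11:40–13:35, 17:55–18:10.
Dana ∩ Alice ∩ Dilnoza: 10:30–10:40, 11:40–13:35, 17:55–18:10.
Dana ∩ Alice ∩ Dilnoza ∩ Anders: 10:30–10:40, 11:40–13:35, 17:55–18:10.
Dana ∩ Alice ∩ Dilnoza ∩ Anders ∩ Oren: 10:30–10:40, 11:40–13:35.
Windows ≥ 90 min: 11:40–13:35.
Latest start in the last window 11:40–13:35 is 13:35 − 90 min = 12:05.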